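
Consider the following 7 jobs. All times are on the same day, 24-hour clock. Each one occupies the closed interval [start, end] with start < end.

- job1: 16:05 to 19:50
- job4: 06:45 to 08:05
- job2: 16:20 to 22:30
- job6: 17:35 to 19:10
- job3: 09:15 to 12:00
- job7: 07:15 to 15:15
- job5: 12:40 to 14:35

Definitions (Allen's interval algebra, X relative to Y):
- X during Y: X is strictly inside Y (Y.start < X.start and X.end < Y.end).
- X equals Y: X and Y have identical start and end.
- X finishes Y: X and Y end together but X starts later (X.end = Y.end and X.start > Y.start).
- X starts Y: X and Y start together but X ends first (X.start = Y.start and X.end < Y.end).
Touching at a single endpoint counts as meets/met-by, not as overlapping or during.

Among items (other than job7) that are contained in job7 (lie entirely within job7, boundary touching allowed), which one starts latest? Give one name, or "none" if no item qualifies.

Target job7 = [07:15, 15:15].
job1 [16:05, 19:50] → after → excluded.
job2 [16:20, 22:30] → after → excluded.
job3 [09:15, 12:00] → during → candidate.
job4 [06:45, 08:05] → overlaps → excluded.
job5 [12:40, 14:35] → during → candidate.
job6 [17:35, 19:10] → after → excluded.
Among candidates, latest start is 12:40 → job5.

job5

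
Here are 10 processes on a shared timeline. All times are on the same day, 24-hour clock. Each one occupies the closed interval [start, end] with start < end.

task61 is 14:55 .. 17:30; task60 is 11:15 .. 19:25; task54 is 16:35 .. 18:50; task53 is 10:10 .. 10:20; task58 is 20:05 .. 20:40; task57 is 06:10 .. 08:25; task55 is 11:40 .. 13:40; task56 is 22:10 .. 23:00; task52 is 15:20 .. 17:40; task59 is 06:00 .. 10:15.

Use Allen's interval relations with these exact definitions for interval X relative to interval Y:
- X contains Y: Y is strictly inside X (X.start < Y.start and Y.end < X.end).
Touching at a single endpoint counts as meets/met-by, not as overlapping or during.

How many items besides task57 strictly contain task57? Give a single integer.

1

Target task57 = [06:10, 08:25].
task52 [15:20, 17:40] → after → no.
task53 [10:10, 10:20] → after → no.
task54 [16:35, 18:50] → after → no.
task55 [11:40, 13:40] → after → no.
task56 [22:10, 23:00] → after → no.
task58 [20:05, 20:40] → after → no.
task59 [06:00, 10:15] → contains → counts.
task60 [11:15, 19:25] → after → no.
task61 [14:55, 17:30] → after → no.
Total: 1.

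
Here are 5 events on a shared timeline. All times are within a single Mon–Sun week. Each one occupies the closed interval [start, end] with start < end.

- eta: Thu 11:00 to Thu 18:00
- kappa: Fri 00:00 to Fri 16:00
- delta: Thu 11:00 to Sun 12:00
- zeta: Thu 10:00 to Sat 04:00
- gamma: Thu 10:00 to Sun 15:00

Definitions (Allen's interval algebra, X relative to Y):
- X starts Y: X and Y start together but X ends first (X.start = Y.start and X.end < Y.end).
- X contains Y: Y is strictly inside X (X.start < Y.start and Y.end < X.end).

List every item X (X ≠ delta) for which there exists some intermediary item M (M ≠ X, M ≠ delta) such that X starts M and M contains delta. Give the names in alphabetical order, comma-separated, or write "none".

Target delta = [Thu 11:00, Sun 12:00].
Intermediaries M with M contains delta: gamma.
Via gamma — items with X starts gamma: zeta.
Union: zeta.

zeta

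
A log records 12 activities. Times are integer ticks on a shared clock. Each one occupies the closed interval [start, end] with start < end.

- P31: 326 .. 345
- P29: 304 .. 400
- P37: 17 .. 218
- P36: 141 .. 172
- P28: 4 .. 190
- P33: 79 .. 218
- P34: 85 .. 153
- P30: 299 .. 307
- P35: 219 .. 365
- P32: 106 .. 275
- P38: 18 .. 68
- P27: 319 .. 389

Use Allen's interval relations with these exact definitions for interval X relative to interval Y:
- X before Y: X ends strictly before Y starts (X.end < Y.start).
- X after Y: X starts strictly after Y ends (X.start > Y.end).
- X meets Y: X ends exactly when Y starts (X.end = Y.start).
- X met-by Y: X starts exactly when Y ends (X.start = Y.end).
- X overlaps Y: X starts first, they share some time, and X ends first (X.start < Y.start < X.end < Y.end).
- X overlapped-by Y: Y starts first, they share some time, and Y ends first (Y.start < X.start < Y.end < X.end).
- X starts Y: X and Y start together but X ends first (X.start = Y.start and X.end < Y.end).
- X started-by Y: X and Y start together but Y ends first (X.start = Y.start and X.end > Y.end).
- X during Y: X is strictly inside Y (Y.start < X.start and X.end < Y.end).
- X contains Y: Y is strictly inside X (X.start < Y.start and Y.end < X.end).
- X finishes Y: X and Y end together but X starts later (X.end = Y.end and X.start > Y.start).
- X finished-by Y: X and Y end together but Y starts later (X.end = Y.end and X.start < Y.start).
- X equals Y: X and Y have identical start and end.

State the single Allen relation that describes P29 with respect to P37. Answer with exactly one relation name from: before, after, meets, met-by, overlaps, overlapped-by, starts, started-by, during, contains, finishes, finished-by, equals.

after

P29 = [304, 400]; P37 = [17, 218].
Compare endpoints: P29.start > P37.start, P29.start > P37.end, P29.end > P37.start, P29.end > P37.end.
That pattern is 'after'.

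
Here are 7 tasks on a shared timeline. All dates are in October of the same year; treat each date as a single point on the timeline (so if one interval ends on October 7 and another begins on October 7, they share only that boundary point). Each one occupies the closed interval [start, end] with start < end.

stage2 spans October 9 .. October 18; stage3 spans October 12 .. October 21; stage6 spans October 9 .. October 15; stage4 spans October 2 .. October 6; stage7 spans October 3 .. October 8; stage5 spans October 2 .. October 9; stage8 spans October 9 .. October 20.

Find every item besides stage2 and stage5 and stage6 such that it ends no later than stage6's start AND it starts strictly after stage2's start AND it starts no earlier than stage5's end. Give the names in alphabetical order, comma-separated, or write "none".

Conditions: its end is no later than stage6's start (X.end <= October 9) AND its start is strictly after stage2's start (X.start > October 9) AND its start is no earlier than stage5's end (X.start >= October 9).
stage3: end October 21 <= October 9? ✗; start October 12 > October 9? ✓; start October 12 >= October 9? ✓ → no.
stage4: end October 6 <= October 9? ✓; start October 2 > October 9? ✗; start October 2 >= October 9? ✗ → no.
stage7: end October 8 <= October 9? ✓; start October 3 > October 9? ✗; start October 3 >= October 9? ✗ → no.
stage8: end October 20 <= October 9? ✗; start October 9 > October 9? ✗; start October 9 >= October 9? ✓ → no.
Result: none.

none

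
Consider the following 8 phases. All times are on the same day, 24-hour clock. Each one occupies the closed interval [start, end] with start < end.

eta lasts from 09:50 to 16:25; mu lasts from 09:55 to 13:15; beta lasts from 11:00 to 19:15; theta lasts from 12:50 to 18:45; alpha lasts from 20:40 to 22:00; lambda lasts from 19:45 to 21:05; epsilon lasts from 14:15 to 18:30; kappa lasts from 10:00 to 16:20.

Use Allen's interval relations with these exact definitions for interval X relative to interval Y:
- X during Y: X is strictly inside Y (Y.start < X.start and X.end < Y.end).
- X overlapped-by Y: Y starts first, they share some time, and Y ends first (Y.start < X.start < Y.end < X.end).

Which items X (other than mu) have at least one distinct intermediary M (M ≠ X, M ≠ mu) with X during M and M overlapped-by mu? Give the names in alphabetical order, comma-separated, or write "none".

epsilon, theta

Target mu = [09:55, 13:15].
Intermediaries M with M overlapped-by mu: beta, kappa, theta.
Via beta — items with X during beta: epsilon, theta.
Via kappa — items with X during kappa: none.
Via theta — items with X during theta: epsilon.
Union: epsilon, theta.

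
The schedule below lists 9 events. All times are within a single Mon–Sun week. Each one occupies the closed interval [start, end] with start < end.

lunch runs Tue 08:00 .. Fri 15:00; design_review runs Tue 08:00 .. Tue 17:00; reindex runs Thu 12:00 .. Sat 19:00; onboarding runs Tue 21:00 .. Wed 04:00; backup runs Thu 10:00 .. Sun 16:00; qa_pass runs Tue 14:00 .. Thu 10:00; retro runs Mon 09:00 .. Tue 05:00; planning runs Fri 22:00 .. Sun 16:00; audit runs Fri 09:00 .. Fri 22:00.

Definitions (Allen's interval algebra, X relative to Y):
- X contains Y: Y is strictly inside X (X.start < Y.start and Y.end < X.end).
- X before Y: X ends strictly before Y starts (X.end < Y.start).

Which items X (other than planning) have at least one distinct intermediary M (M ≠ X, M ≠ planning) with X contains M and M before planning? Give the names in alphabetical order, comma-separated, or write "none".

Target planning = [Fri 22:00, Sun 16:00].
Intermediaries M with M before planning: design_review, lunch, onboarding, qa_pass, retro.
Via design_review — items with X contains design_review: none.
Via lunch — items with X contains lunch: none.
Via onboarding — items with X contains onboarding: lunch, qa_pass.
Via qa_pass — items with X contains qa_pass: lunch.
Via retro — items with X contains retro: none.
Union: lunch, qa_pass.

lunch, qa_pass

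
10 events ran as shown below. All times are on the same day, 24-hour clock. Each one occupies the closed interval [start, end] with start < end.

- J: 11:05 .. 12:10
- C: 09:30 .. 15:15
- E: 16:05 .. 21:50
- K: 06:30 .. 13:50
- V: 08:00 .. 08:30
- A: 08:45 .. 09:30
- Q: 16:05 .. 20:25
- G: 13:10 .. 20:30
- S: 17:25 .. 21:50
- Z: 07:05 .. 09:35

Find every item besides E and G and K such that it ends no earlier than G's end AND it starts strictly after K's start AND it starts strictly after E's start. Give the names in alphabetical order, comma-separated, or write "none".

Conditions: its end is no earlier than G's end (X.end >= 20:30) AND its start is strictly after K's start (X.start > 06:30) AND its start is strictly after E's start (X.start > 16:05).
A: end 09:30 >= 20:30? ✗; start 08:45 > 06:30? ✓; start 08:45 > 16:05? ✗ → no.
C: end 15:15 >= 20:30? ✗; start 09:30 > 06:30? ✓; start 09:30 > 16:05? ✗ → no.
J: end 12:10 >= 20:30? ✗; start 11:05 > 06:30? ✓; start 11:05 > 16:05? ✗ → no.
Q: end 20:25 >= 20:30? ✗; start 16:05 > 06:30? ✓; start 16:05 > 16:05? ✗ → no.
S: end 21:50 >= 20:30? ✓; start 17:25 > 06:30? ✓; start 17:25 > 16:05? ✓ → yes.
V: end 08:30 >= 20:30? ✗; start 08:00 > 06:30? ✓; start 08:00 > 16:05? ✗ → no.
Z: end 09:35 >= 20:30? ✗; start 07:05 > 06:30? ✓; start 07:05 > 16:05? ✗ → no.
Result: S.

S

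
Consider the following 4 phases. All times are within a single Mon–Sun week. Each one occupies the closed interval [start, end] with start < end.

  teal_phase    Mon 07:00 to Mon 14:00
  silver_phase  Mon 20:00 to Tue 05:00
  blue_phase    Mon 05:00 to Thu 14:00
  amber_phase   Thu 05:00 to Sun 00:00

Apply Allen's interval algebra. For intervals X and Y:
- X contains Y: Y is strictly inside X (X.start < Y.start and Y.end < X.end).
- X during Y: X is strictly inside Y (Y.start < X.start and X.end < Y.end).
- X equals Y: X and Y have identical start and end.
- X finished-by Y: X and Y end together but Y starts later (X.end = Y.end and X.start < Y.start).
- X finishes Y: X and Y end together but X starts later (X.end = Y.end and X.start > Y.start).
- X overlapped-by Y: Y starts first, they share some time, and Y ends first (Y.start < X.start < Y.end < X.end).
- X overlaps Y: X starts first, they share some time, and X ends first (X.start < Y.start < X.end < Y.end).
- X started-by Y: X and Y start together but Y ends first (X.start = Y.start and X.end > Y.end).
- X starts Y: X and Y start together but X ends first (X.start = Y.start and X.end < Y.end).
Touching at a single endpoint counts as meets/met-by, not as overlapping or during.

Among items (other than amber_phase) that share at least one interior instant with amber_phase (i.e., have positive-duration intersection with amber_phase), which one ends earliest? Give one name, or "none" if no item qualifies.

blue_phase

Target amber_phase = [Thu 05:00, Sun 00:00].
blue_phase [Mon 05:00, Thu 14:00] → overlaps → candidate.
silver_phase [Mon 20:00, Tue 05:00] → before → excluded.
teal_phase [Mon 07:00, Mon 14:00] → before → excluded.
Among candidates, earliest end is Thu 14:00 → blue_phase.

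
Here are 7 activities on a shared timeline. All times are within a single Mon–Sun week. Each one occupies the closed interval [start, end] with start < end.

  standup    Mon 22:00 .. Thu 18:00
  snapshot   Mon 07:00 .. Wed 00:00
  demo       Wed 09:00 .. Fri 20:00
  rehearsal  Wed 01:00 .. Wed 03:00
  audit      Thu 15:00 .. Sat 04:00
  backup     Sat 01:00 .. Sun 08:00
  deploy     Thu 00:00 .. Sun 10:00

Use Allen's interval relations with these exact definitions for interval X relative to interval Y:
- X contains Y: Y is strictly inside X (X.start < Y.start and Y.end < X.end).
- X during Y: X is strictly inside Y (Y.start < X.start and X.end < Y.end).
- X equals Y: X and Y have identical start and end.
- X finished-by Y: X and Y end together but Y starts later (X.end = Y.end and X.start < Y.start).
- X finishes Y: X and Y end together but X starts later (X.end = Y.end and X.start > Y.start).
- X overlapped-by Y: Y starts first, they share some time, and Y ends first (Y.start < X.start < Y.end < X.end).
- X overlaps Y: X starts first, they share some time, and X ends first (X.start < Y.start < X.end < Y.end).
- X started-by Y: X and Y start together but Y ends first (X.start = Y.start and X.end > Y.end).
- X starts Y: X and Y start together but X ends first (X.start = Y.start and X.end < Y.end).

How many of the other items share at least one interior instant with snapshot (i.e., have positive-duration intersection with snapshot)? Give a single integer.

1

Target snapshot = [Mon 07:00, Wed 00:00].
audit [Thu 15:00, Sat 04:00] → after → no.
backup [Sat 01:00, Sun 08:00] → after → no.
demo [Wed 09:00, Fri 20:00] → after → no.
deploy [Thu 00:00, Sun 10:00] → after → no.
rehearsal [Wed 01:00, Wed 03:00] → after → no.
standup [Mon 22:00, Thu 18:00] → overlapped-by → counts.
Total: 1.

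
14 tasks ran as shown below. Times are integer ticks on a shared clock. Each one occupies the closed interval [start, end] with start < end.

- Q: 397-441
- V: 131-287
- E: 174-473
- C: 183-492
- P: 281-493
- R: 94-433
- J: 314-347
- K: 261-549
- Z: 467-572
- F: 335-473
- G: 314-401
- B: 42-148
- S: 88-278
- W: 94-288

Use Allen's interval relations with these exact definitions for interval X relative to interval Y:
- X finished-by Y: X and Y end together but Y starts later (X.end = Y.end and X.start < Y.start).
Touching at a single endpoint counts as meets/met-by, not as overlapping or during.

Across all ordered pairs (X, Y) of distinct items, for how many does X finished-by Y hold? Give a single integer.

1

Checking all 182 ordered pairs for relation 'finished-by'; matching pairs in alphabetical order:
(E, F): E finished-by F ✓
Count: 1.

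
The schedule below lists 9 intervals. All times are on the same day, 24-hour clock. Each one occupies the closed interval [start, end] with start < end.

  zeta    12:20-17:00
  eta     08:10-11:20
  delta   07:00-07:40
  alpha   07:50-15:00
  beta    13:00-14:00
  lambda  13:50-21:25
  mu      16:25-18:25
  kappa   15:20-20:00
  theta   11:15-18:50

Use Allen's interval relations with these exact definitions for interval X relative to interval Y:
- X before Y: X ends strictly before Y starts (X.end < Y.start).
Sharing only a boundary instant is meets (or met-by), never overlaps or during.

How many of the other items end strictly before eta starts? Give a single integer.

Target eta = [08:10, 11:20].
alpha [07:50, 15:00] → contains → no.
beta [13:00, 14:00] → after → no.
delta [07:00, 07:40] → before → counts.
kappa [15:20, 20:00] → after → no.
lambda [13:50, 21:25] → after → no.
mu [16:25, 18:25] → after → no.
theta [11:15, 18:50] → overlapped-by → no.
zeta [12:20, 17:00] → after → no.
Total: 1.

1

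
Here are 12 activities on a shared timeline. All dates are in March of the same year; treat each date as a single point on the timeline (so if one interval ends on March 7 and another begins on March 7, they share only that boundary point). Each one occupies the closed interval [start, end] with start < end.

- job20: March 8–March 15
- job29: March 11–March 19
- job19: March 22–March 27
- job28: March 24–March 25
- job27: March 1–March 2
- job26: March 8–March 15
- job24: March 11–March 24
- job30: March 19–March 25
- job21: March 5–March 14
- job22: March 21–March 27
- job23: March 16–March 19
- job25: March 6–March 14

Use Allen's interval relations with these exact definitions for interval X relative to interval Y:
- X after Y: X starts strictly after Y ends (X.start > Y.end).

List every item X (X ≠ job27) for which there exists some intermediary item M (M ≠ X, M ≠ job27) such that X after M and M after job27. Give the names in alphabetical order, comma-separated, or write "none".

job19, job22, job23, job28, job30

Target job27 = [March 1, March 2].
Intermediaries M with M after job27: job19, job20, job21, job22, job23, job24, job25, job26, job28, job29, job30.
Via job19 — items with X after job19: none.
Via job20 — items with X after job20: job19, job22, job23, job28, job30.
Via job21 — items with X after job21: job19, job22, job23, job28, job30.
Via job22 — items with X after job22: none.
Via job23 — items with X after job23: job19, job22, job28.
Via job24 — items with X after job24: none.
Via job25 — items with X after job25: job19, job22, job23, job28, job30.
Via job26 — items with X after job26: job19, job22, job23, job28, job30.
Via job28 — items with X after job28: none.
Via job29 — items with X after job29: job19, job22, job28.
Via job30 — items with X after job30: none.
Union: job19, job22, job23, job28, job30.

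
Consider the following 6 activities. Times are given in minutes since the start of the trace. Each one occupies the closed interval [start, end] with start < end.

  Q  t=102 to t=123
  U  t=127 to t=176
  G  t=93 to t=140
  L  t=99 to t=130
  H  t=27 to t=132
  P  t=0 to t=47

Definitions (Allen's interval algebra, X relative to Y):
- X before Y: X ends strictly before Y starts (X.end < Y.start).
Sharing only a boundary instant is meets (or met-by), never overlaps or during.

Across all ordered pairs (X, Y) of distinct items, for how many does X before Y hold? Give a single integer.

Checking all 30 ordered pairs for relation 'before'; matching pairs in alphabetical order:
(P, G): P before G ✓
(P, L): P before L ✓
(P, Q): P before Q ✓
(P, U): P before U ✓
(Q, U): Q before U ✓
Count: 5.

5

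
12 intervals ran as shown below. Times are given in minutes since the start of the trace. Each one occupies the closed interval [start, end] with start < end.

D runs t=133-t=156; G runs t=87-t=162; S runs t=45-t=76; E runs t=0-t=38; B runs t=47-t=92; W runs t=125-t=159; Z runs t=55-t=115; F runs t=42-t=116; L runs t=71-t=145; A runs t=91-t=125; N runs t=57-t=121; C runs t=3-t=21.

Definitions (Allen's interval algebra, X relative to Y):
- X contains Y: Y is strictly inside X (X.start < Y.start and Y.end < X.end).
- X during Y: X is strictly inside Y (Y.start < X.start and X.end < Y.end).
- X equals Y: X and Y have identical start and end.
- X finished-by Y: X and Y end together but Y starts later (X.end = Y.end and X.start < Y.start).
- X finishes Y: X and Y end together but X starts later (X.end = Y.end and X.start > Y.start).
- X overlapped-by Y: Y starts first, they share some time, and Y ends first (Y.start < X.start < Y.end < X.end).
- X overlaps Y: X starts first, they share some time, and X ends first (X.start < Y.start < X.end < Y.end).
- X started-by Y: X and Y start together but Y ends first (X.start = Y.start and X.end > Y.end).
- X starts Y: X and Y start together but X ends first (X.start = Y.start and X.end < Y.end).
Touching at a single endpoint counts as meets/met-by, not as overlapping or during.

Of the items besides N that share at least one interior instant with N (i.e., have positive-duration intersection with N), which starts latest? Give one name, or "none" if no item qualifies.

A

Target N = [t=57, t=121].
A [t=91, t=125] → overlapped-by → candidate.
B [t=47, t=92] → overlaps → candidate.
C [t=3, t=21] → before → excluded.
D [t=133, t=156] → after → excluded.
E [t=0, t=38] → before → excluded.
F [t=42, t=116] → overlaps → candidate.
G [t=87, t=162] → overlapped-by → candidate.
L [t=71, t=145] → overlapped-by → candidate.
S [t=45, t=76] → overlaps → candidate.
W [t=125, t=159] → after → excluded.
Z [t=55, t=115] → overlaps → candidate.
Among candidates, latest start is t=91 → A.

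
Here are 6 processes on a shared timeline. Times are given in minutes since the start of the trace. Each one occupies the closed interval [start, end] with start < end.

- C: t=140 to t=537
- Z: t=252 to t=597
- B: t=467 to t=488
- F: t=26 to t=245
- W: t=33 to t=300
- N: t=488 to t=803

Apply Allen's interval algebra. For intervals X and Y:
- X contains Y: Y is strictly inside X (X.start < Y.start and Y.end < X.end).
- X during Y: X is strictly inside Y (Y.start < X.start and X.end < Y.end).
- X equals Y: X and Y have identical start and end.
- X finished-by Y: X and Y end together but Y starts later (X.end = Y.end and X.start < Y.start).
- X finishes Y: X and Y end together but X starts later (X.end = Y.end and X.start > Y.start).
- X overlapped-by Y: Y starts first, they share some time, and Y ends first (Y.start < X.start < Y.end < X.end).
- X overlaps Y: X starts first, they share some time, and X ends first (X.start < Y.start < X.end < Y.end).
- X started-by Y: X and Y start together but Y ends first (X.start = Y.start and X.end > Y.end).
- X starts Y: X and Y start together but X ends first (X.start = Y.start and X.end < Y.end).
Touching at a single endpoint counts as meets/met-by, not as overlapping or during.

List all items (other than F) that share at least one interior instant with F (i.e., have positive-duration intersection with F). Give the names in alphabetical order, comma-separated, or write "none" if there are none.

Target F = [t=26, t=245].
B [t=467, t=488] → after → no.
C [t=140, t=537] → overlapped-by → yes.
N [t=488, t=803] → after → no.
W [t=33, t=300] → overlapped-by → yes.
Z [t=252, t=597] → after → no.
Result: C, W.

C, W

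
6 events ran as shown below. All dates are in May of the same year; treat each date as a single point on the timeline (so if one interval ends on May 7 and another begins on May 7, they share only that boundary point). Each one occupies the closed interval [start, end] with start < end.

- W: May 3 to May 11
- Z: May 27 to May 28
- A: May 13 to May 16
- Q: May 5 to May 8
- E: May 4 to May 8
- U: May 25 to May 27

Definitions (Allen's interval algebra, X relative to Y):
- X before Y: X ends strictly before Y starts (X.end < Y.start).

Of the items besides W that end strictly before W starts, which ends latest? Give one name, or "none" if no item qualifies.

Target W = [May 3, May 11].
A [May 13, May 16] → after → excluded.
E [May 4, May 8] → during → excluded.
Q [May 5, May 8] → during → excluded.
U [May 25, May 27] → after → excluded.
Z [May 27, May 28] → after → excluded.
No candidates → none.

none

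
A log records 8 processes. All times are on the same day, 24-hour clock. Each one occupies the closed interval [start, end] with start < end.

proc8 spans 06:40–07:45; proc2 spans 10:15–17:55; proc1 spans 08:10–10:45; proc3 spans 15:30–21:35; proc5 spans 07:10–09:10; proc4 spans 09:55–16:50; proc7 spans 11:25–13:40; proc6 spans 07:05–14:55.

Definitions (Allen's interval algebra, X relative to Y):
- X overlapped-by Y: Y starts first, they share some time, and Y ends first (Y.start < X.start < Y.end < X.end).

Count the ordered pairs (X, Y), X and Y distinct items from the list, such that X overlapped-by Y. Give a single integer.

Checking all 56 ordered pairs for relation 'overlapped-by'; matching pairs in alphabetical order:
(proc1, proc5): proc1 overlapped-by proc5 ✓
(proc2, proc1): proc2 overlapped-by proc1 ✓
(proc2, proc4): proc2 overlapped-by proc4 ✓
(proc2, proc6): proc2 overlapped-by proc6 ✓
(proc3, proc2): proc3 overlapped-by proc2 ✓
(proc3, proc4): proc3 overlapped-by proc4 ✓
(proc4, proc1): proc4 overlapped-by proc1 ✓
(proc4, proc6): proc4 overlapped-by proc6 ✓
(proc5, proc8): proc5 overlapped-by proc8 ✓
(proc6, proc8): proc6 overlapped-by proc8 ✓
Count: 10.

10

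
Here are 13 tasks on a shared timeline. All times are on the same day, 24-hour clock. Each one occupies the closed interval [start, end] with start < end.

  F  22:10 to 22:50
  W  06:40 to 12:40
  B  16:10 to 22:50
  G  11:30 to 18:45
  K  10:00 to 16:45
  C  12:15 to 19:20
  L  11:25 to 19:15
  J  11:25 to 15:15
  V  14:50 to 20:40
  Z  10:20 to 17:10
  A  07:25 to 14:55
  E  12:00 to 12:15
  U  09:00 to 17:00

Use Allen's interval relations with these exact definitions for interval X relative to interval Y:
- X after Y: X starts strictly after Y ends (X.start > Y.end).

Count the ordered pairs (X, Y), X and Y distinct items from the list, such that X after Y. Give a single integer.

Checking all 156 ordered pairs for relation 'after'; matching pairs in alphabetical order:
(B, A): B after A ✓
(B, E): B after E ✓
(B, J): B after J ✓
(B, W): B after W ✓
(F, A): F after A ✓
(F, C): F after C ✓
(F, E): F after E ✓
(F, G): F after G ✓
(F, J): F after J ✓
(F, K): F after K ✓
(F, L): F after L ✓
(F, U): F after U ✓
(F, V): F after V ✓
(F, W): F after W ✓
(F, Z): F after Z ✓
(V, E): V after E ✓
(V, W): V after W ✓
Count: 17.

17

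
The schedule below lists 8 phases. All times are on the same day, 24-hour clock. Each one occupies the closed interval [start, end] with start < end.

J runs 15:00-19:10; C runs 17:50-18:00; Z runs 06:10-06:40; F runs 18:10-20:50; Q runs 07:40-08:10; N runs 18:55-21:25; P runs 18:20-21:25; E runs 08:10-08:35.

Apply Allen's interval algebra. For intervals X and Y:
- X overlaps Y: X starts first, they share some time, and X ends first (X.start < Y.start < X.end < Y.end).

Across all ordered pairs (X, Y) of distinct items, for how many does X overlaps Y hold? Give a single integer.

5

Checking all 56 ordered pairs for relation 'overlaps'; matching pairs in alphabetical order:
(F, N): F overlaps N ✓
(F, P): F overlaps P ✓
(J, F): J overlaps F ✓
(J, N): J overlaps N ✓
(J, P): J overlaps P ✓
Count: 5.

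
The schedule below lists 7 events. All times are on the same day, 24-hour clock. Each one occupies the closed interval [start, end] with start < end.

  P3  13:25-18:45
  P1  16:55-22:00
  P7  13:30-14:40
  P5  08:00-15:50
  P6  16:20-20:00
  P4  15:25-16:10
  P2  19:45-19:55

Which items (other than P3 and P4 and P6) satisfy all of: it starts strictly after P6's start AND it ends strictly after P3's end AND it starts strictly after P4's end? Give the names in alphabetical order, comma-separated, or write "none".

P1, P2

Conditions: its start is strictly after P6's start (X.start > 16:20) AND its end is strictly after P3's end (X.end > 18:45) AND its start is strictly after P4's end (X.start > 16:10).
P1: start 16:55 > 16:20? ✓; end 22:00 > 18:45? ✓; start 16:55 > 16:10? ✓ → yes.
P2: start 19:45 > 16:20? ✓; end 19:55 > 18:45? ✓; start 19:45 > 16:10? ✓ → yes.
P5: start 08:00 > 16:20? ✗; end 15:50 > 18:45? ✗; start 08:00 > 16:10? ✗ → no.
P7: start 13:30 > 16:20? ✗; end 14:40 > 18:45? ✗; start 13:30 > 16:10? ✗ → no.
Result: P1, P2.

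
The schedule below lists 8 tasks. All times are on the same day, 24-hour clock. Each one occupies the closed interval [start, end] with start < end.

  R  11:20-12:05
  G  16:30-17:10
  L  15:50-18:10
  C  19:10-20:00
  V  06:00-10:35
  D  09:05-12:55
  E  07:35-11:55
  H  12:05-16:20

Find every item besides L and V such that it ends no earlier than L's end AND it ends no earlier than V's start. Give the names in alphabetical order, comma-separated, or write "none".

Conditions: its end is no earlier than L's end (X.end >= 18:10) AND its end is no earlier than V's start (X.end >= 06:00).
C: end 20:00 >= 18:10? ✓; end 20:00 >= 06:00? ✓ → yes.
D: end 12:55 >= 18:10? ✗; end 12:55 >= 06:00? ✓ → no.
E: end 11:55 >= 18:10? ✗; end 11:55 >= 06:00? ✓ → no.
G: end 17:10 >= 18:10? ✗; end 17:10 >= 06:00? ✓ → no.
H: end 16:20 >= 18:10? ✗; end 16:20 >= 06:00? ✓ → no.
R: end 12:05 >= 18:10? ✗; end 12:05 >= 06:00? ✓ → no.
Result: C.

C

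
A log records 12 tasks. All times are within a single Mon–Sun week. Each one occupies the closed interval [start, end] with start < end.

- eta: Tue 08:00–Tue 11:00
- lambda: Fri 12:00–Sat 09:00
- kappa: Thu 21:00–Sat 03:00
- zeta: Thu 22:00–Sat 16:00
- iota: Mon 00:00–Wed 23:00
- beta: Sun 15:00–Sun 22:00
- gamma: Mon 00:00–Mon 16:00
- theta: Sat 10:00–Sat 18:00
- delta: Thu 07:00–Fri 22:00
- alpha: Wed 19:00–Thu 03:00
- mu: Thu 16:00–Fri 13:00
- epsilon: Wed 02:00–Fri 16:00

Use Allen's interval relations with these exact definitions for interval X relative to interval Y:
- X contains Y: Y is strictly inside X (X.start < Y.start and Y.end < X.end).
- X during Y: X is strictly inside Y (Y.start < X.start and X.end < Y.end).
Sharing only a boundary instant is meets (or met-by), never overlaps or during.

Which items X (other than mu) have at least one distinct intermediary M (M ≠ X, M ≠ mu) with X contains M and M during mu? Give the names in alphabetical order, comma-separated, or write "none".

none

Target mu = [Thu 16:00, Fri 13:00].
Intermediaries M with M during mu: none.
Union: none.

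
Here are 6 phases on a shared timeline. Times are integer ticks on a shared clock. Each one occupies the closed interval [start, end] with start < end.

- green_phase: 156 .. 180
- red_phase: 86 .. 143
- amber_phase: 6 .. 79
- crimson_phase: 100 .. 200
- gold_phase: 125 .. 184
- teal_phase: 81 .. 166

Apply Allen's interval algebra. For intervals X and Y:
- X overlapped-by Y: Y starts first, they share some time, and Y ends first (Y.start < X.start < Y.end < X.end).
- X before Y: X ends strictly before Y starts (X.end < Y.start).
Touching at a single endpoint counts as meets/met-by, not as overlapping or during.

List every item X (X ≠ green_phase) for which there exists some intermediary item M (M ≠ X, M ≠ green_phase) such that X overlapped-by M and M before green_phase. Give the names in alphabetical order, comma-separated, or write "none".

Target green_phase = [156, 180].
Intermediaries M with M before green_phase: amber_phase, red_phase.
Via amber_phase — items with X overlapped-by amber_phase: none.
Via red_phase — items with X overlapped-by red_phase: crimson_phase, gold_phase.
Union: crimson_phase, gold_phase.

crimson_phase, gold_phase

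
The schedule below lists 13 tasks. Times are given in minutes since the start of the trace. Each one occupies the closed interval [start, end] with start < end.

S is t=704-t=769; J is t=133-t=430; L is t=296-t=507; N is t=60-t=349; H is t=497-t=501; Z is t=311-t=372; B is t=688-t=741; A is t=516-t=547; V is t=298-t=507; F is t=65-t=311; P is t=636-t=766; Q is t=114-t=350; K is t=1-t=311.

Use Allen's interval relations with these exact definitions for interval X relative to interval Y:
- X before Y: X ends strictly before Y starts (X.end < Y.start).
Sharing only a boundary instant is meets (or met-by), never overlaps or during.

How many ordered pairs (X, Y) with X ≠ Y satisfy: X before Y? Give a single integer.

Checking all 156 ordered pairs for relation 'before'; matching pairs in alphabetical order:
(A, B): A before B ✓
(A, P): A before P ✓
(A, S): A before S ✓
(F, A): F before A ✓
(F, B): F before B ✓
(F, H): F before H ✓
(F, P): F before P ✓
(F, S): F before S ✓
(H, A): H before A ✓
(H, B): H before B ✓
(H, P): H before P ✓
(H, S): H before S ✓
(J, A): J before A ✓
(J, B): J before B ✓
(J, H): J before H ✓
(J, P): J before P ✓
(J, S): J before S ✓
(K, A): K before A ✓
(K, B): K before B ✓
(K, H): K before H ✓
(K, P): K before P ✓
(K, S): K before S ✓
(L, A): L before A ✓
(L, B): L before B ✓
... plus 21 further pairs not listed.
Count: 45.

45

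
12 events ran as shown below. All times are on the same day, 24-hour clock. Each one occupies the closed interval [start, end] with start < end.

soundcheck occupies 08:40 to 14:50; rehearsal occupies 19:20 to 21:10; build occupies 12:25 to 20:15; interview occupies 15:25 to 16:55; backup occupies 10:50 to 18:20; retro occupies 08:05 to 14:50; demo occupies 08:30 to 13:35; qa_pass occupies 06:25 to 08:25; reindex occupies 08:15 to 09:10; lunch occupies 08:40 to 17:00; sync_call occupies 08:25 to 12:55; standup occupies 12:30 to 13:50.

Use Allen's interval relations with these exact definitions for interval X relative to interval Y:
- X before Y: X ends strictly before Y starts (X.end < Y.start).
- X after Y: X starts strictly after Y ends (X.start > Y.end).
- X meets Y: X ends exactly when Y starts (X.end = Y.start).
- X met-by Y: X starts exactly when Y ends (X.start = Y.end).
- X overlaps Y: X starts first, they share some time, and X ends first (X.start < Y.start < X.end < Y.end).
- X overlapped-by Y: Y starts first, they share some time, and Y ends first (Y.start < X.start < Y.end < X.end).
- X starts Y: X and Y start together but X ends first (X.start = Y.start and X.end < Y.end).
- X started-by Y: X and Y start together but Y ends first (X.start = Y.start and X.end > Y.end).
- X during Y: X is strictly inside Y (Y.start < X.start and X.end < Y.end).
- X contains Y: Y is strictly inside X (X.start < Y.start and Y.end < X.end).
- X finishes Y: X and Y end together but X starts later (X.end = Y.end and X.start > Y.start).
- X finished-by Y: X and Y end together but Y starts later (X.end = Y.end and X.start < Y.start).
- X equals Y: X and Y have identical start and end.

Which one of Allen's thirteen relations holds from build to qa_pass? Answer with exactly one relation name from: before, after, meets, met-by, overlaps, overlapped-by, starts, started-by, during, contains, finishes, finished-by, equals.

after

build = [12:25, 20:15]; qa_pass = [06:25, 08:25].
Compare endpoints: build.start > qa_pass.start, build.start > qa_pass.end, build.end > qa_pass.start, build.end > qa_pass.end.
That pattern is 'after'.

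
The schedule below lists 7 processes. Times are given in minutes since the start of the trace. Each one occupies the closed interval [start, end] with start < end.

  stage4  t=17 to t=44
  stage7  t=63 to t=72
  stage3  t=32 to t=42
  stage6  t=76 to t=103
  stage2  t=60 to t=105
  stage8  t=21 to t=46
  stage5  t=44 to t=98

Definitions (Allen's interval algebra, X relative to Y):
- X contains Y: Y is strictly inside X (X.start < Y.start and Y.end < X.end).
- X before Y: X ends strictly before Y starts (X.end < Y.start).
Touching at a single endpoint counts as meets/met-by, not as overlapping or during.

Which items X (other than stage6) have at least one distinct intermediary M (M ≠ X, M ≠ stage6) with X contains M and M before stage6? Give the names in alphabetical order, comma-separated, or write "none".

stage2, stage4, stage5, stage8

Target stage6 = [t=76, t=103].
Intermediaries M with M before stage6: stage3, stage4, stage7, stage8.
Via stage3 — items with X contains stage3: stage4, stage8.
Via stage4 — items with X contains stage4: none.
Via stage7 — items with X contains stage7: stage2, stage5.
Via stage8 — items with X contains stage8: none.
Union: stage2, stage4, stage5, stage8.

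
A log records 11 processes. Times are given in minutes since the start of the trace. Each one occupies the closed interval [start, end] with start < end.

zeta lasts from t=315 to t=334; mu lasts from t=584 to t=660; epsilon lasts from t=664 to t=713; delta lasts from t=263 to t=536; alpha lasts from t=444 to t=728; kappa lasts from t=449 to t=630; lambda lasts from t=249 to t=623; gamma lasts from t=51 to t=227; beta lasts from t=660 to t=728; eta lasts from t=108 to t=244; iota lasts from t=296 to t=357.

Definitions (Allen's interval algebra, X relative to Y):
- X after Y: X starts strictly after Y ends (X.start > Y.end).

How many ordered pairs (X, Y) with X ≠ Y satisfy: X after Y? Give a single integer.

Checking all 110 ordered pairs for relation 'after'; matching pairs in alphabetical order:
(alpha, eta): alpha after eta ✓
(alpha, gamma): alpha after gamma ✓
(alpha, iota): alpha after iota ✓
(alpha, zeta): alpha after zeta ✓
(beta, delta): beta after delta ✓
(beta, eta): beta after eta ✓
(beta, gamma): beta after gamma ✓
(beta, iota): beta after iota ✓
(beta, kappa): beta after kappa ✓
(beta, lambda): beta after lambda ✓
(beta, zeta): beta after zeta ✓
(delta, eta): delta after eta ✓
(delta, gamma): delta after gamma ✓
(epsilon, delta): epsilon after delta ✓
(epsilon, eta): epsilon after eta ✓
(epsilon, gamma): epsilon after gamma ✓
(epsilon, iota): epsilon after iota ✓
(epsilon, kappa): epsilon after kappa ✓
(epsilon, lambda): epsilon after lambda ✓
(epsilon, mu): epsilon after mu ✓
(epsilon, zeta): epsilon after zeta ✓
(iota, eta): iota after eta ✓
(iota, gamma): iota after gamma ✓
(kappa, eta): kappa after eta ✓
... plus 12 further pairs not listed.
Count: 36.

36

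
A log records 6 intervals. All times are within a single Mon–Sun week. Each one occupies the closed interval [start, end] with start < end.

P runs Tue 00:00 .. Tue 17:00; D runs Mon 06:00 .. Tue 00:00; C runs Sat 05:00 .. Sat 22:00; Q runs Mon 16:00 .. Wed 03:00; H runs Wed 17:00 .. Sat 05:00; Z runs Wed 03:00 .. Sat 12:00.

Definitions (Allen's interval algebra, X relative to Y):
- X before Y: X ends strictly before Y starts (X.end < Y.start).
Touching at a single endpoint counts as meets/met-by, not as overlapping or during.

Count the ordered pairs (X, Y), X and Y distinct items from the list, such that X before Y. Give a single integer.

8

Checking all 30 ordered pairs for relation 'before'; matching pairs in alphabetical order:
(D, C): D before C ✓
(D, H): D before H ✓
(D, Z): D before Z ✓
(P, C): P before C ✓
(P, H): P before H ✓
(P, Z): P before Z ✓
(Q, C): Q before C ✓
(Q, H): Q before H ✓
Count: 8.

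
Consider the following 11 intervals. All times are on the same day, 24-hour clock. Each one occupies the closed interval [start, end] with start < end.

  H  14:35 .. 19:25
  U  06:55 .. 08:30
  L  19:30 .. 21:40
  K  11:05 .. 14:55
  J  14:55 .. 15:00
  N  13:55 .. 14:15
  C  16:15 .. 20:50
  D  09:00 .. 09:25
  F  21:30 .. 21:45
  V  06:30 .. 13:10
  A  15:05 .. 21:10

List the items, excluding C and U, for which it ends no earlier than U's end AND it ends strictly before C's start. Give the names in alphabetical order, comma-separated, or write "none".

D, J, K, N, V

Conditions: its end is no earlier than U's end (X.end >= 08:30) AND its end is strictly before C's start (X.end < 16:15).
A: end 21:10 >= 08:30? ✓; end 21:10 < 16:15? ✗ → no.
D: end 09:25 >= 08:30? ✓; end 09:25 < 16:15? ✓ → yes.
F: end 21:45 >= 08:30? ✓; end 21:45 < 16:15? ✗ → no.
H: end 19:25 >= 08:30? ✓; end 19:25 < 16:15? ✗ → no.
J: end 15:00 >= 08:30? ✓; end 15:00 < 16:15? ✓ → yes.
K: end 14:55 >= 08:30? ✓; end 14:55 < 16:15? ✓ → yes.
L: end 21:40 >= 08:30? ✓; end 21:40 < 16:15? ✗ → no.
N: end 14:15 >= 08:30? ✓; end 14:15 < 16:15? ✓ → yes.
V: end 13:10 >= 08:30? ✓; end 13:10 < 16:15? ✓ → yes.
Result: D, J, K, N, V.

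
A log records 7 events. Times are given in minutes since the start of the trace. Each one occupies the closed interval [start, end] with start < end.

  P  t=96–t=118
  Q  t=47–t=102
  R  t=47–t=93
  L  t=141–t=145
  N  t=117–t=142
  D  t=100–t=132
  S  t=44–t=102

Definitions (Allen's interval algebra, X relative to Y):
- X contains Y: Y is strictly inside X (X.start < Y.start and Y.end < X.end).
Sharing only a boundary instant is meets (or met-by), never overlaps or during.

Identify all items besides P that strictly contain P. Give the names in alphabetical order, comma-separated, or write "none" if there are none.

none

Target P = [t=96, t=118].
D [t=100, t=132] → overlapped-by → no.
L [t=141, t=145] → after → no.
N [t=117, t=142] → overlapped-by → no.
Q [t=47, t=102] → overlaps → no.
R [t=47, t=93] → before → no.
S [t=44, t=102] → overlaps → no.
Result: none.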